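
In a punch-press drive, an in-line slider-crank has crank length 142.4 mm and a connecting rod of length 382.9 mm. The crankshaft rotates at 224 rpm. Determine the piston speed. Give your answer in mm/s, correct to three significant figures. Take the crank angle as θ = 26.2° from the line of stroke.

1970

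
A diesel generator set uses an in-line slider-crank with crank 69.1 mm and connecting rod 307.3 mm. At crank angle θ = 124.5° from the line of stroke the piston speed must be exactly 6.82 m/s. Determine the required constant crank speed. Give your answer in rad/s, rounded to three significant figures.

For an in-line slider-crank, |v_piston| = rω|sinθ|·[1 + r cosθ/√(L² − r² sin²θ)].
With r = 0.0691 m, L = 0.3073 m, θ = 124.5°: the bracketed kinematic factor |dx/dθ| = 0.049566 m.
ω = v/|dx/dθ| = 6.82/0.049566 = 137.59 rad/s.

138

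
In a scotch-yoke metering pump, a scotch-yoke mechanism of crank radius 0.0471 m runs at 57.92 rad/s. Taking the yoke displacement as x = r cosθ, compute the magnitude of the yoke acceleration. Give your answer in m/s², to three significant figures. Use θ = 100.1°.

ω = 57.92 rad/s
x = r cosθ ⇒ ẍ = −rω² cosθ (ω constant).
|a| = rω²|cosθ| = 0.0471·(57.92)²·|cos 100.1°| = 27.709 m/s².

27.7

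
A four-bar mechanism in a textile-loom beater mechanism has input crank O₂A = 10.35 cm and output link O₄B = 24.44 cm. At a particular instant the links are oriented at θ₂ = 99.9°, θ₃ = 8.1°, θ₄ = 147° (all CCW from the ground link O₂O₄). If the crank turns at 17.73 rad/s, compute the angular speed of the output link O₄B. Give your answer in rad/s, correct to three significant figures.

ω₂ = 17.73 rad/s
Differentiating the loop-closure r₂e^{iθ₂}+r₃e^{iθ₃}=r₁+r₄e^{iθ₄} gives r₂ω₂e^{iθ₂}+r₃ω₃e^{iθ₃}=r₄ω₄e^{iθ₄}.
Eliminating the other unknown: ω₄ = r₂ω₂ sin(θ₂−θ₃) / [r₄ sin(θ₄−θ₃)].
Numerator sine = +0.99951; denominator sine = +0.65738.
Result = 0.1035·17.73·(+0.99951) / (0.2444·(+0.65738)) = +11.416 rad/s; magnitude 11.416 rad/s.

11.4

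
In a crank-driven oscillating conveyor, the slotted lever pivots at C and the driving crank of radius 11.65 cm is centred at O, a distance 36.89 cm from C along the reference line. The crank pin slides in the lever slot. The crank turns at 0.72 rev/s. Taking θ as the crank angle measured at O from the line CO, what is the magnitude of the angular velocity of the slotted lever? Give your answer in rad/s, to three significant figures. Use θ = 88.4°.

ω = 4.524 rad/s (from 0.72 rev/s).
Crank pin A relative to C: A = (d + r cosθ, r sinθ); lever angle φ = atan2(r sinθ, d + r cosθ).
Differentiating tanφ: φ̇ = rω(d cosθ + r)/(d² + r² + 2dr cosθ).
d² + r² + 2dr cosθ = |CA|² = 0.152059 m²;  d cosθ + r = +0.1268 m.
|ω_lever| = |0.1165·4.524·+0.1268| / 0.152059 = 0.43949 rad/s.

0.439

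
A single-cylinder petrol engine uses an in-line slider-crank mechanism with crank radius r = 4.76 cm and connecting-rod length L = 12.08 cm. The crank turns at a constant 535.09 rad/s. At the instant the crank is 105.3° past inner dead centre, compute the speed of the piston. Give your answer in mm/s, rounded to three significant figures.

21800

ω = 535.1 rad/s
For an in-line slider-crank, x = r cosθ + √(L² − r² sin²θ), so v = −rω sinθ·[1 + r cosθ/√(L² − r² sin²θ)].
With r = 0.0476 m, L = 0.1208 m, θ = 105.3°: √(L² − r² sin²θ) = 0.11173 m.
v = −0.0476·535.1·0.96456·[1 + 0.0476·-0.26387/0.11173] = -21.806 m/s.
|v| = 21.806 m/s = 21806 mm/s.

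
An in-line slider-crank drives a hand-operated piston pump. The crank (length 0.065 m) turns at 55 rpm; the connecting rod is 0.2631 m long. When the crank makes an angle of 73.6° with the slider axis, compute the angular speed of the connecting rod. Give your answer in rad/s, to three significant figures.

0.414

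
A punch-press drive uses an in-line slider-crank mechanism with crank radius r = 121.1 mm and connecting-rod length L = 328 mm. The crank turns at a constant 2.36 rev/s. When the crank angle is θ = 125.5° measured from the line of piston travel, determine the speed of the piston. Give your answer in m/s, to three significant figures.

1.13

ω = 2π·2.36 = 14.83 rad/s
For an in-line slider-crank, x = r cosθ + √(L² − r² sin²θ), so v = −rω sinθ·[1 + r cosθ/√(L² − r² sin²θ)].
With r = 0.1211 m, L = 0.328 m, θ = 125.5°: √(L² − r² sin²θ) = 0.31283 m.
v = −0.1211·14.83·0.81412·[1 + 0.1211·-0.58070/0.31283] = -1.1333 m/s.
|v| = 1.1333 m/s.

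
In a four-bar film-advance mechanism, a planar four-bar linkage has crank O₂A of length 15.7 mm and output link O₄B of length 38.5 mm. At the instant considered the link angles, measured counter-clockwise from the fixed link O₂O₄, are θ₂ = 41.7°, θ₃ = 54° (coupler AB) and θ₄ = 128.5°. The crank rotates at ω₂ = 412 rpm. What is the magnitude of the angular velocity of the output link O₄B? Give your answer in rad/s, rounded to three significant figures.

ω₂ = 43.14 rad/s (from 412 rpm).
Differentiating the loop-closure r₂e^{iθ₂}+r₃e^{iθ₃}=r₁+r₄e^{iθ₄} gives r₂ω₂e^{iθ₂}+r₃ω₃e^{iθ₃}=r₄ω₄e^{iθ₄}.
Eliminating the other unknown: ω₄ = r₂ω₂ sin(θ₂−θ₃) / [r₄ sin(θ₄−θ₃)].
Numerator sine = -0.21303; denominator sine = +0.96363.
Result = 0.0157·43.14·(-0.21303) / (0.0385·(+0.96363)) = -3.8895 rad/s; magnitude 3.8895 rad/s.

3.89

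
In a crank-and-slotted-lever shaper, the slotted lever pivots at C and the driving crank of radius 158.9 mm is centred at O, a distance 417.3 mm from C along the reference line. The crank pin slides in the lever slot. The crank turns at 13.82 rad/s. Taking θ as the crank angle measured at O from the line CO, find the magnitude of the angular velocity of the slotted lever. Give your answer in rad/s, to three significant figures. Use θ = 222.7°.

ω = 13.82 rad/s
Crank pin A relative to C: A = (d + r cosθ, r sinθ); lever angle φ = atan2(r sinθ, d + r cosθ).
Differentiating tanφ: φ̇ = rω(d cosθ + r)/(d² + r² + 2dr cosθ).
d² + r² + 2dr cosθ = |CA|² = 0.101926 m²;  d cosθ + r = -0.14778 m.
|ω_lever| = |0.1589·13.82·-0.14778| / 0.101926 = 3.1839 rad/s.

3.18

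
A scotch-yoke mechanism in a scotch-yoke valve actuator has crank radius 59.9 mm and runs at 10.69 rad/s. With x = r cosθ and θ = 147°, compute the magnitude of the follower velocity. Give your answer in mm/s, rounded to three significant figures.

349

ω = 10.69 rad/s
x = r cosθ ⇒ ẋ = −rω sinθ.
|v| = rω|sinθ| = 0.0599·10.69·|sin 147°| = 0.34875 m/s = 348.75 mm/s.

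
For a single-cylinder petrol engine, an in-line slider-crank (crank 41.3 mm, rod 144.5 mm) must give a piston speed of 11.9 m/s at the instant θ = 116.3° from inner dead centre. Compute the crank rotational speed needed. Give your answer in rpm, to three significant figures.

3530

For an in-line slider-crank, |v_piston| = rω|sinθ|·[1 + r cosθ/√(L² − r² sin²θ)].
With r = 0.0413 m, L = 0.1445 m, θ = 116.3°: the bracketed kinematic factor |dx/dθ| = 0.032174 m.
ω = v/|dx/dθ| = 11.9/0.032174 = 369.86 rad/s.
N = 60ω/(2π) = 3531.9 rpm.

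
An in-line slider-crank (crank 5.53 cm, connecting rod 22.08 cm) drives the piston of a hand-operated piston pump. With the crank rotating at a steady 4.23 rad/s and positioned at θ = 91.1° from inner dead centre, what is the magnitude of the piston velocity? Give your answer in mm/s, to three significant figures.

233

ω = 4.23 rad/s
For an in-line slider-crank, x = r cosθ + √(L² − r² sin²θ), so v = −rω sinθ·[1 + r cosθ/√(L² − r² sin²θ)].
With r = 0.0553 m, L = 0.2208 m, θ = 91.1°: √(L² − r² sin²θ) = 0.21377 m.
v = −0.0553·4.23·0.99982·[1 + 0.0553·-0.01920/0.21377] = -0.23271 m/s.
|v| = 0.23271 m/s = 232.71 mm/s.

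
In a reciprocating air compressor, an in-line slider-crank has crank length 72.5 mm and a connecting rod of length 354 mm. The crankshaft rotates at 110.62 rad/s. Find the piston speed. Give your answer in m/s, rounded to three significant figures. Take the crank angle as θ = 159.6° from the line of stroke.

2.26

ω = 110.6 rad/s
For an in-line slider-crank, x = r cosθ + √(L² − r² sin²θ), so v = −rω sinθ·[1 + r cosθ/√(L² − r² sin²θ)].
With r = 0.0725 m, L = 0.354 m, θ = 159.6°: √(L² − r² sin²θ) = 0.3531 m.
v = −0.0725·110.6·0.34857·[1 + 0.0725·-0.93728/0.3531] = -2.2575 m/s.
|v| = 2.2575 m/s.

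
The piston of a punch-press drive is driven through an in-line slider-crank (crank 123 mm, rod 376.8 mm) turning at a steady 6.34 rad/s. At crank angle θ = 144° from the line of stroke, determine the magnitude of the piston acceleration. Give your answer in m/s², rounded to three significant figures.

ω = 6.34 rad/s
x(θ) = r cosθ + √(L² − r² sin²θ); with ω constant, a = ω²·d²x/dθ².
d²x/dθ² = −r cosθ − r²(cos2θ)/√u − r⁴ sin²2θ/(4u^{3/2}),  u = L² − r² sin²θ = 0.136751 m².
Substituting r = 0.123 m, L = 0.3768 m, θ = 144°: d²x/dθ² = +0.085843 m.
a = ω²·d²x/dθ² = (6.34)²·(+0.085843) = +3.4505 m/s²;  |a| = 3.4505 m/s².

3.45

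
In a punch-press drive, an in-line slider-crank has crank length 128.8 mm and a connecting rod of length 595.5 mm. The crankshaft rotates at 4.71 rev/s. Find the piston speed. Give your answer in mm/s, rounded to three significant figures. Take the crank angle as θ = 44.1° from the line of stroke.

3070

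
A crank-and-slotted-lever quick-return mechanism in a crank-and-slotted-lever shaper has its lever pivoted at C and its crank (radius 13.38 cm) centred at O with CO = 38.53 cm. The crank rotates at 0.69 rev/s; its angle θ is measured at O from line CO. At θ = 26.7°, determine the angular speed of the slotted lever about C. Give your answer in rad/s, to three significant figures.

1.07

ω = 4.335 rad/s (from 0.69 rev/s).
Crank pin A relative to C: A = (d + r cosθ, r sinθ); lever angle φ = atan2(r sinθ, d + r cosθ).
Differentiating tanφ: φ̇ = rω(d cosθ + r)/(d² + r² + 2dr cosθ).
d² + r² + 2dr cosθ = |CA|² = 0.258471 m²;  d cosθ + r = +0.47802 m.
|ω_lever| = |0.1338·4.335·+0.47802| / 0.258471 = 1.0728 rad/s.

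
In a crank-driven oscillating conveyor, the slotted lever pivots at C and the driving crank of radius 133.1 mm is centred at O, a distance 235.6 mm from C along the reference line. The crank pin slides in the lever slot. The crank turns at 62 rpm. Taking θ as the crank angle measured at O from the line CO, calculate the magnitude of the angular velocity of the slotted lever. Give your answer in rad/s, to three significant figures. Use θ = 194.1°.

6.65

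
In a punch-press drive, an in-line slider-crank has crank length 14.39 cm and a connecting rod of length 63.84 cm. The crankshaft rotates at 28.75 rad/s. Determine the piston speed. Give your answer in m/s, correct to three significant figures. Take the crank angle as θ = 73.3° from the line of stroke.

4.23

ω = 28.75 rad/s
For an in-line slider-crank, x = r cosθ + √(L² − r² sin²θ), so v = −rω sinθ·[1 + r cosθ/√(L² − r² sin²θ)].
With r = 0.1439 m, L = 0.6384 m, θ = 73.3°: √(L² − r² sin²θ) = 0.62334 m.
v = −0.1439·28.75·0.95782·[1 + 0.1439·0.28736/0.62334] = -4.2255 m/s.
|v| = 4.2255 m/s.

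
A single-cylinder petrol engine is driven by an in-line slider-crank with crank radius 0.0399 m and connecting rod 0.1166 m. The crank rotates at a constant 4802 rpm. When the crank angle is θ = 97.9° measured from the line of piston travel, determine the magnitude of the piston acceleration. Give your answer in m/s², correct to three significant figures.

4910

ω = 2π·4802/60 = 502.9 rad/s
x(θ) = r cosθ + √(L² − r² sin²θ); with ω constant, a = ω²·d²x/dθ².
d²x/dθ² = −r cosθ − r²(cos2θ)/√u − r⁴ sin²2θ/(4u^{3/2}),  u = L² − r² sin²θ = 0.0120336 m².
Substituting r = 0.0399 m, L = 0.1166 m, θ = 97.9°: d²x/dθ² = +0.019413 m.
a = ω²·d²x/dθ² = (502.9)²·(+0.019413) = +4909 m/s²;  |a| = 4909 m/s².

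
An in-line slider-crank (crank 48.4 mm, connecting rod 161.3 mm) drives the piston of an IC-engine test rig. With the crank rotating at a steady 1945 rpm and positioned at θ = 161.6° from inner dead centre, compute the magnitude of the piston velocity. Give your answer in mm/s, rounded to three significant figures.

ω = 2π·1945/60 = 203.7 rad/s
For an in-line slider-crank, x = r cosθ + √(L² − r² sin²θ), so v = −rω sinθ·[1 + r cosθ/√(L² − r² sin²θ)].
With r = 0.0484 m, L = 0.1613 m, θ = 161.6°: √(L² − r² sin²θ) = 0.16057 m.
v = −0.0484·203.7·0.31565·[1 + 0.0484·-0.94888/0.16057] = -2.2217 m/s.
|v| = 2.2217 m/s = 2221.7 mm/s.

2220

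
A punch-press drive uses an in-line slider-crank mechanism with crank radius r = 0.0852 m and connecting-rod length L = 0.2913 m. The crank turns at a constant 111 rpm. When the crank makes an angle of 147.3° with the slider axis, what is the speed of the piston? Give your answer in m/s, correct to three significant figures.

ω = 2π·111/60 = 11.62 rad/s
For an in-line slider-crank, x = r cosθ + √(L² − r² sin²θ), so v = −rω sinθ·[1 + r cosθ/√(L² − r² sin²θ)].
With r = 0.0852 m, L = 0.2913 m, θ = 147.3°: √(L² − r² sin²θ) = 0.28764 m.
v = −0.0852·11.62·0.54024·[1 + 0.0852·-0.84151/0.28764] = -0.40167 m/s.
|v| = 0.40167 m/s.

0.402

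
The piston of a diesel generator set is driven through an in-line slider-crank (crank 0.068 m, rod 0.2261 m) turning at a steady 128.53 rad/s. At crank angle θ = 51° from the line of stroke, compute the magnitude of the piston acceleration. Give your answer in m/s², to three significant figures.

643

ω = 128.5 rad/s
x(θ) = r cosθ + √(L² − r² sin²θ); with ω constant, a = ω²·d²x/dθ².
d²x/dθ² = −r cosθ − r²(cos2θ)/√u − r⁴ sin²2θ/(4u^{3/2}),  u = L² − r² sin²θ = 0.0483285 m².
Substituting r = 0.068 m, L = 0.2261 m, θ = 51°: d²x/dθ² = -0.038902 m.
a = ω²·d²x/dθ² = (128.5)²·(-0.038902) = -642.66 m/s²;  |a| = 642.66 m/s².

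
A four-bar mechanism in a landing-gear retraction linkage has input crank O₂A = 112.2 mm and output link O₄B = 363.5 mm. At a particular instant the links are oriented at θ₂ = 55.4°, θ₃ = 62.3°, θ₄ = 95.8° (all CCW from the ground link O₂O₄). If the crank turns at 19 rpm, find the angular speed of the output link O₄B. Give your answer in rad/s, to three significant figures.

ω₂ = 1.99 rad/s (from 19 rpm).
Differentiating the loop-closure r₂e^{iθ₂}+r₃e^{iθ₃}=r₁+r₄e^{iθ₄} gives r₂ω₂e^{iθ₂}+r₃ω₃e^{iθ₃}=r₄ω₄e^{iθ₄}.
Eliminating the other unknown: ω₄ = r₂ω₂ sin(θ₂−θ₃) / [r₄ sin(θ₄−θ₃)].
Numerator sine = -0.12014; denominator sine = +0.55194.
Result = 0.1122·1.99·(-0.12014) / (0.3635·(+0.55194)) = -0.13368 rad/s; magnitude 0.13368 rad/s.

0.134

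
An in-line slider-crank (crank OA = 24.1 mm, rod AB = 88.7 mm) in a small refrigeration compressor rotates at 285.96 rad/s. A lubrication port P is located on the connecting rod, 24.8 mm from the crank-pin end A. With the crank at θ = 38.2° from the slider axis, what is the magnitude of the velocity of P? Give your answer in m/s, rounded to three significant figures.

5.97

ω = 286 rad/s.  Crank-pin speed |V_A| = rω = 6.8916 m/s, perpendicular to OA.
Rod angle: sinφ = −(r/L) sinθ ⇒ φ = -9.673°; ω_rod = −rω cosθ/√(L²−r²sin²θ) = -61.939 rad/s.
V_P = V_A + ω_rod × AP, with AP = 0.0248 m along the rod.
Components: V_Px = −rω sinθ − a·ω_rod·sinφ = -4.5199 m/s;  V_Py = rω cosθ + a·ω_rod·cosφ = +3.9016 m/s.
|V_P| = √(V_Px² + V_Py²) = 5.971 m/s.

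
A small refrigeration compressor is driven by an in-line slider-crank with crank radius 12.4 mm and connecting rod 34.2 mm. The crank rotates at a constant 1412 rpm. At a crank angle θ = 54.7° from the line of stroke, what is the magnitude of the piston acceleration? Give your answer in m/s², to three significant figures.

ω = 2π·1412/60 = 147.9 rad/s
x(θ) = r cosθ + √(L² − r² sin²θ); with ω constant, a = ω²·d²x/dθ².
d²x/dθ² = −r cosθ − r²(cos2θ)/√u − r⁴ sin²2θ/(4u^{3/2}),  u = L² − r² sin²θ = 0.00106722 m².
Substituting r = 0.0124 m, L = 0.0342 m, θ = 54.7°: d²x/dθ² = -0.0057529 m.
a = ω²·d²x/dθ² = (147.9)²·(-0.0057529) = -125.78 m/s²;  |a| = 125.78 m/s².

126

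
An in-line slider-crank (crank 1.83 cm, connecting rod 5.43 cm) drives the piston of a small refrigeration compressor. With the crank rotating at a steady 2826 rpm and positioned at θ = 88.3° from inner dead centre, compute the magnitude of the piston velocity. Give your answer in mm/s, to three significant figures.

5470

ω = 2π·2826/60 = 295.9 rad/s
For an in-line slider-crank, x = r cosθ + √(L² − r² sin²θ), so v = −rω sinθ·[1 + r cosθ/√(L² − r² sin²θ)].
With r = 0.0183 m, L = 0.0543 m, θ = 88.3°: √(L² − r² sin²θ) = 0.051126 m.
v = −0.0183·295.9·0.99956·[1 + 0.0183·0.02967/0.051126] = -5.4708 m/s.
|v| = 5.4708 m/s = 5470.8 mm/s.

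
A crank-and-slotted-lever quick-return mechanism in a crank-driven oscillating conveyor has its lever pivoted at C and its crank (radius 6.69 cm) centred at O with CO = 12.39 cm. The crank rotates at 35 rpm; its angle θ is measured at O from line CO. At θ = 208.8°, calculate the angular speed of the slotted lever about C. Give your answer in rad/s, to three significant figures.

ω = 3.665 rad/s (from 35 rpm).
Crank pin A relative to C: A = (d + r cosθ, r sinθ); lever angle φ = atan2(r sinθ, d + r cosθ).
Differentiating tanφ: φ̇ = rω(d cosθ + r)/(d² + r² + 2dr cosθ).
d² + r² + 2dr cosθ = |CA|² = 0.00529957 m²;  d cosθ + r = -0.041674 m.
|ω_lever| = |0.0669·3.665·-0.041674| / 0.00529957 = 1.9282 rad/s.

1.93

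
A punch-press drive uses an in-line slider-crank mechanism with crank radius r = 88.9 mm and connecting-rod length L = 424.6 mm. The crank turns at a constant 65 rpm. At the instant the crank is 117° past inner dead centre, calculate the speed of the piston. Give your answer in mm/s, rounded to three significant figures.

487

ω = 2π·65/60 = 6.807 rad/s
For an in-line slider-crank, x = r cosθ + √(L² − r² sin²θ), so v = −rω sinθ·[1 + r cosθ/√(L² − r² sin²θ)].
With r = 0.0889 m, L = 0.4246 m, θ = 117°: √(L² − r² sin²θ) = 0.41715 m.
v = −0.0889·6.807·0.89101·[1 + 0.0889·-0.45399/0.41715] = -0.487 m/s.
|v| = 0.487 m/s = 487 mm/s.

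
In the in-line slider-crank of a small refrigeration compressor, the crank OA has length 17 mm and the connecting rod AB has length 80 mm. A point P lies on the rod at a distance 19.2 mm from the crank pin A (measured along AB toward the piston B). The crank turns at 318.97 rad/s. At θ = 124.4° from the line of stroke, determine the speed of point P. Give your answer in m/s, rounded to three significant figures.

4.93

ω = 319 rad/s.  Crank-pin speed |V_A| = rω = 5.4225 m/s, perpendicular to OA.
Rod angle: sinφ = −(r/L) sinθ ⇒ φ = -10.098°; ω_rod = −rω cosθ/√(L²−r²sin²θ) = +38.897 rad/s.
V_P = V_A + ω_rod × AP, with AP = 0.0192 m along the rod.
Components: V_Px = −rω sinθ − a·ω_rod·sinφ = -4.3432 m/s;  V_Py = rω cosθ + a·ω_rod·cosφ = -2.3283 m/s.
|V_P| = √(V_Px² + V_Py²) = 4.9279 m/s.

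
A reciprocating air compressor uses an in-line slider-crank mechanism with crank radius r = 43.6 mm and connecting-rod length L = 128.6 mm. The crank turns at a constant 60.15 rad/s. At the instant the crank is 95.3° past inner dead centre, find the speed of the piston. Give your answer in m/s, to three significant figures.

ω = 60.15 rad/s
For an in-line slider-crank, x = r cosθ + √(L² − r² sin²θ), so v = −rω sinθ·[1 + r cosθ/√(L² − r² sin²θ)].
With r = 0.0436 m, L = 0.1286 m, θ = 95.3°: √(L² − r² sin²θ) = 0.12105 m.
v = −0.0436·60.15·0.99572·[1 + 0.0436·-0.09237/0.12105] = -2.5244 m/s.
|v| = 2.5244 m/s.

2.52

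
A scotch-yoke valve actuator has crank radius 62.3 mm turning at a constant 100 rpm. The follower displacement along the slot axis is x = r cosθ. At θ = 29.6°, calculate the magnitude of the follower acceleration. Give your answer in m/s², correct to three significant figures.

5.94

ω = 10.47 rad/s (from 100 rpm).
x = r cosθ ⇒ ẍ = −rω² cosθ (ω constant).
|a| = rω²|cosθ| = 0.0623·(10.47)²·|cos 29.6°| = 5.9404 m/s².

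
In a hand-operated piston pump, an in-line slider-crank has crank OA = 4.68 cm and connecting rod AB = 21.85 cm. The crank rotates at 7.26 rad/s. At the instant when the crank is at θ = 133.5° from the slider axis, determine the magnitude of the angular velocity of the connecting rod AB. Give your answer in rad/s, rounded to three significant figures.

1.08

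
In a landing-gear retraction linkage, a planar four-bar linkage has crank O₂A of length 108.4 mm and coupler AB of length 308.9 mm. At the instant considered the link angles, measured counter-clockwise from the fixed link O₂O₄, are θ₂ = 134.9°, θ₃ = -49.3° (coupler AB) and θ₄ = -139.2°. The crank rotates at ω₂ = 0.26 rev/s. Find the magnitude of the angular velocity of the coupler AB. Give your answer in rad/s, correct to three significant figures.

0.572

ω₂ = 1.634 rad/s (from 0.26 rev/s).
Differentiating the loop-closure r₂e^{iθ₂}+r₃e^{iθ₃}=r₁+r₄e^{iθ₄} gives r₂ω₂e^{iθ₂}+r₃ω₃e^{iθ₃}=r₄ω₄e^{iθ₄}.
Eliminating the other unknown: ω₃ = r₂ω₂ sin(θ₄−θ₂) / [r₃ sin(θ₃−θ₄)].
Numerator sine = +0.99744; denominator sine = +1.00000.
Result = 0.1084·1.634·(+0.99744) / (0.3089·(+1.00000)) = +0.57181 rad/s; magnitude 0.57181 rad/s.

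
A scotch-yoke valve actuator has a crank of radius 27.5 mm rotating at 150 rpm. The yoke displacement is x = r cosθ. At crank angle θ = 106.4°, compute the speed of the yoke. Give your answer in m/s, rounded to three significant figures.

0.414

ω = 15.71 rad/s (from 150 rpm).
x = r cosθ ⇒ ẋ = −rω sinθ.
|v| = rω|sinθ| = 0.0275·15.71·|sin 106.4°| = 0.41439 m/s.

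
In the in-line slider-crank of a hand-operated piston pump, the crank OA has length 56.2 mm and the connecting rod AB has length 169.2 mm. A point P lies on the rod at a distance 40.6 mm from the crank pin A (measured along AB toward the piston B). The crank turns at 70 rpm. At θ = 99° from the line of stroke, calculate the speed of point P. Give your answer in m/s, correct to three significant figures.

ω = 7.33 rad/s.  Crank-pin speed |V_A| = rω = 0.41197 m/s, perpendicular to OA.
Rod angle: sinφ = −(r/L) sinθ ⇒ φ = -19.151°; ω_rod = −rω cosθ/√(L²−r²sin²θ) = +0.4032 rad/s.
V_P = V_A + ω_rod × AP, with AP = 0.0406 m along the rod.
Components: V_Px = −rω sinθ − a·ω_rod·sinφ = -0.40153 m/s;  V_Py = rω cosθ + a·ω_rod·cosφ = -0.048982 m/s.
|V_P| = √(V_Px² + V_Py²) = 0.4045 m/s.

0.405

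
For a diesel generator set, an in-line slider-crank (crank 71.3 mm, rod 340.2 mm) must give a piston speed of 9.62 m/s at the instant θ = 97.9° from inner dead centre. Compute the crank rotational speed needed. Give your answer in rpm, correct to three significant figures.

For an in-line slider-crank, |v_piston| = rω|sinθ|·[1 + r cosθ/√(L² − r² sin²θ)].
With r = 0.0713 m, L = 0.3402 m, θ = 97.9°: the bracketed kinematic factor |dx/dθ| = 0.068544 m.
ω = v/|dx/dθ| = 9.62/0.068544 = 140.35 rad/s.
N = 60ω/(2π) = 1340.2 rpm.

1340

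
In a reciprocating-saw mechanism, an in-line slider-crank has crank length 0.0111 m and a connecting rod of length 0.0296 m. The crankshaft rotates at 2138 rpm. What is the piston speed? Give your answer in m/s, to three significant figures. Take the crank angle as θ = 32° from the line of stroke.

1.74

ω = 2π·2138/60 = 223.9 rad/s
For an in-line slider-crank, x = r cosθ + √(L² − r² sin²θ), so v = −rω sinθ·[1 + r cosθ/√(L² − r² sin²θ)].
With r = 0.0111 m, L = 0.0296 m, θ = 32°: √(L² − r² sin²θ) = 0.02901 m.
v = −0.0111·223.9·0.52992·[1 + 0.0111·0.84805/0.02901] = -1.7443 m/s.
|v| = 1.7443 m/s.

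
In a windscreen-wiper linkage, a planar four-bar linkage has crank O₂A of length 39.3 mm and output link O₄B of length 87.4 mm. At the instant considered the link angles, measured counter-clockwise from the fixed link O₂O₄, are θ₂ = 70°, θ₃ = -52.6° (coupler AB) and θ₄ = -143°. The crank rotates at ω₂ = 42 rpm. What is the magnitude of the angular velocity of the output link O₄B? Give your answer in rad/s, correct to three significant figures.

1.67

ω₂ = 4.398 rad/s (from 42 rpm).
Differentiating the loop-closure r₂e^{iθ₂}+r₃e^{iθ₃}=r₁+r₄e^{iθ₄} gives r₂ω₂e^{iθ₂}+r₃ω₃e^{iθ₃}=r₄ω₄e^{iθ₄}.
Eliminating the other unknown: ω₄ = r₂ω₂ sin(θ₂−θ₃) / [r₄ sin(θ₄−θ₃)].
Numerator sine = +0.84245; denominator sine = -0.99998.
Result = 0.0393·4.398·(+0.84245) / (0.0874·(-0.99998)) = -1.6662 rad/s; magnitude 1.6662 rad/s.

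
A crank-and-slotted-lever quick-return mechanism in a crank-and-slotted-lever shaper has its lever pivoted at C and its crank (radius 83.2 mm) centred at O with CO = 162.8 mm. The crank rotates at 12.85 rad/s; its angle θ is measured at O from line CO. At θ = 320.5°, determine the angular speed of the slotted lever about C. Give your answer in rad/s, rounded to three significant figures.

ω = 12.85 rad/s
Crank pin A relative to C: A = (d + r cosθ, r sinθ); lever angle φ = atan2(r sinθ, d + r cosθ).
Differentiating tanφ: φ̇ = rω(d cosθ + r)/(d² + r² + 2dr cosθ).
d² + r² + 2dr cosθ = |CA|² = 0.0543293 m²;  d cosθ + r = +0.20882 m.
|ω_lever| = |0.0832·12.85·+0.20882| / 0.0543293 = 4.1093 rad/s.

4.11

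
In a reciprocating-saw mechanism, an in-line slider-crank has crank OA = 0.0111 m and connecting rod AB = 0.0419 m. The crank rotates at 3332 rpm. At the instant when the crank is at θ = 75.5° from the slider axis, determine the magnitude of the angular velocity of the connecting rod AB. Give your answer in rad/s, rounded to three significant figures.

23.9

ω = 348.9 rad/s (converted from 3332 rpm).
The rod makes angle φ with the slider axis where L sinφ = r sinθ; differentiating, L cosφ·φ̇ = r ω cosθ.
L cosφ = √(L² − r² sin²θ) = 0.040498 m.
|ω_rod| = r ω |cosθ| / √(L² − r² sin²θ) = 0.0111·348.9·0.25038/0.040498 = 23.945 rad/s.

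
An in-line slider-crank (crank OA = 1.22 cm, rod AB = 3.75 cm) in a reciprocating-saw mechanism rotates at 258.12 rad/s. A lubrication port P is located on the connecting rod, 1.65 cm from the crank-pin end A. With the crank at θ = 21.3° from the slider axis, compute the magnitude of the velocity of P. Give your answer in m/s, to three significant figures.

2.09

ω = 258.1 rad/s.  Crank-pin speed |V_A| = rω = 3.1491 m/s, perpendicular to OA.
Rod angle: sinφ = −(r/L) sinθ ⇒ φ = -6.787°; ω_rod = −rω cosθ/√(L²−r²sin²θ) = -78.791 rad/s.
V_P = V_A + ω_rod × AP, with AP = 0.0165 m along the rod.
Components: V_Px = −rω sinθ − a·ω_rod·sinφ = -1.2975 m/s;  V_Py = rω cosθ + a·ω_rod·cosφ = +1.643 m/s.
|V_P| = √(V_Px² + V_Py²) = 2.0936 m/s.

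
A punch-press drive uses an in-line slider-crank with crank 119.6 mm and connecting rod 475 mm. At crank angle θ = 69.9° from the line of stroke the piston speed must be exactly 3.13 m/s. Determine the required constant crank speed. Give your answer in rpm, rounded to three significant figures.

For an in-line slider-crank, |v_piston| = rω|sinθ|·[1 + r cosθ/√(L² − r² sin²θ)].
With r = 0.1196 m, L = 0.475 m, θ = 69.9°: the bracketed kinematic factor |dx/dθ| = 0.12232 m.
ω = v/|dx/dθ| = 3.13/0.12232 = 25.589 rad/s.
N = 60ω/(2π) = 244.36 rpm.

244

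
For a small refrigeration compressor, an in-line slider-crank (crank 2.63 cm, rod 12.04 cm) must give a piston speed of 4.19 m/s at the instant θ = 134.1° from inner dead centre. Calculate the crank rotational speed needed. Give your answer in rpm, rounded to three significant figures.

2500

For an in-line slider-crank, |v_piston| = rω|sinθ|·[1 + r cosθ/√(L² − r² sin²θ)].
With r = 0.0263 m, L = 0.1204 m, θ = 134.1°: the bracketed kinematic factor |dx/dθ| = 0.01598 m.
ω = v/|dx/dθ| = 4.19/0.01598 = 262.21 rad/s.
N = 60ω/(2π) = 2503.9 rpm.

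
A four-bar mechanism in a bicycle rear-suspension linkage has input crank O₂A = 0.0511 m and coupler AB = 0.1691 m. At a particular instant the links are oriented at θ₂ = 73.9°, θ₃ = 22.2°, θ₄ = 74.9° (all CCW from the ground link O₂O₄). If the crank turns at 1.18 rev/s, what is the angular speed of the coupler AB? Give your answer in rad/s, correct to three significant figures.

0.0492

ω₂ = 7.414 rad/s (from 1.18 rev/s).
Differentiating the loop-closure r₂e^{iθ₂}+r₃e^{iθ₃}=r₁+r₄e^{iθ₄} gives r₂ω₂e^{iθ₂}+r₃ω₃e^{iθ₃}=r₄ω₄e^{iθ₄}.
Eliminating the other unknown: ω₃ = r₂ω₂ sin(θ₄−θ₂) / [r₃ sin(θ₃−θ₄)].
Numerator sine = +0.01745; denominator sine = -0.79547.
Result = 0.0511·7.414·(+0.01745) / (0.1691·(-0.79547)) = -0.049155 rad/s; magnitude 0.049155 rad/s.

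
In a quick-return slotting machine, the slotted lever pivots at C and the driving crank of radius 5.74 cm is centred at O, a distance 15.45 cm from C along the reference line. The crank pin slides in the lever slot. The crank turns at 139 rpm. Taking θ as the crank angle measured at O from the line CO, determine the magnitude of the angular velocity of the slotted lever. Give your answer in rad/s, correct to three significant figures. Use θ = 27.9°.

ω = 14.56 rad/s (from 139 rpm).
Crank pin A relative to C: A = (d + r cosθ, r sinθ); lever angle φ = atan2(r sinθ, d + r cosθ).
Differentiating tanφ: φ̇ = rω(d cosθ + r)/(d² + r² + 2dr cosθ).
d² + r² + 2dr cosθ = |CA|² = 0.04284 m²;  d cosθ + r = +0.19394 m.
|ω_lever| = |0.0574·14.56·+0.19394| / 0.04284 = 3.7825 rad/s.

3.78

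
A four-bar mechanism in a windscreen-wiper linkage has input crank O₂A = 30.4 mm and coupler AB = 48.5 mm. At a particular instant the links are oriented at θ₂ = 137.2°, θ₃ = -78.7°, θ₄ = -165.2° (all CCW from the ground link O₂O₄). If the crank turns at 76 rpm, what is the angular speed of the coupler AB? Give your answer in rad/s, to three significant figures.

4.22

ω₂ = 7.959 rad/s (from 76 rpm).
Differentiating the loop-closure r₂e^{iθ₂}+r₃e^{iθ₃}=r₁+r₄e^{iθ₄} gives r₂ω₂e^{iθ₂}+r₃ω₃e^{iθ₃}=r₄ω₄e^{iθ₄}.
Eliminating the other unknown: ω₃ = r₂ω₂ sin(θ₄−θ₂) / [r₃ sin(θ₃−θ₄)].
Numerator sine = +0.84433; denominator sine = +0.99813.
Result = 0.0304·7.959·(+0.84433) / (0.0485·(+0.99813)) = +4.2198 rad/s; magnitude 4.2198 rad/s.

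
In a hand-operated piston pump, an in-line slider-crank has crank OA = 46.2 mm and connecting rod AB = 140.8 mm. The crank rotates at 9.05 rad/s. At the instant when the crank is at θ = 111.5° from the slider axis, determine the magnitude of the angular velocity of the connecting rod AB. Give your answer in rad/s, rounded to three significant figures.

1.14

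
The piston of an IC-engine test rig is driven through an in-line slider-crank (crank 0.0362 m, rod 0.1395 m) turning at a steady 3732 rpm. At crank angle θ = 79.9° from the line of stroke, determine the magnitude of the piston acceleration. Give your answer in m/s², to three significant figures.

420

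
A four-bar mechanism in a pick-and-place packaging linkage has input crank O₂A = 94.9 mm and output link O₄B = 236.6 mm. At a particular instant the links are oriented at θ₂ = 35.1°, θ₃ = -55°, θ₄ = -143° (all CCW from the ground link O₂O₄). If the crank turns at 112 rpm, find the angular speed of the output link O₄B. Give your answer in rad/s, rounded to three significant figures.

ω₂ = 11.73 rad/s (from 112 rpm).
Differentiating the loop-closure r₂e^{iθ₂}+r₃e^{iθ₃}=r₁+r₄e^{iθ₄} gives r₂ω₂e^{iθ₂}+r₃ω₃e^{iθ₃}=r₄ω₄e^{iθ₄}.
Eliminating the other unknown: ω₄ = r₂ω₂ sin(θ₂−θ₃) / [r₄ sin(θ₄−θ₃)].
Numerator sine = +1.00000; denominator sine = -0.99939.
Result = 0.0949·11.73·(+1.00000) / (0.2366·(-0.99939)) = -4.7072 rad/s; magnitude 4.7072 rad/s.

4.71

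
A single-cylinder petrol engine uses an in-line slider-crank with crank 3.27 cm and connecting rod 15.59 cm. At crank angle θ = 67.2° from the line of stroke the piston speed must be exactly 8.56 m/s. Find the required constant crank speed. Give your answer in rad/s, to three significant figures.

262

For an in-line slider-crank, |v_piston| = rω|sinθ|·[1 + r cosθ/√(L² − r² sin²θ)].
With r = 0.0327 m, L = 0.1559 m, θ = 67.2°: the bracketed kinematic factor |dx/dθ| = 0.032642 m.
ω = v/|dx/dθ| = 8.56/0.032642 = 262.24 rad/s.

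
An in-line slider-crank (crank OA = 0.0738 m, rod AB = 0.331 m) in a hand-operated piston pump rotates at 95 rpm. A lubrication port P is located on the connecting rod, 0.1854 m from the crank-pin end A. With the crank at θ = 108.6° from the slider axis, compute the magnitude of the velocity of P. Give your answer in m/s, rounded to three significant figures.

ω = 9.948 rad/s.  Crank-pin speed |V_A| = rω = 0.73419 m/s, perpendicular to OA.
Rod angle: sinφ = −(r/L) sinθ ⇒ φ = -12.199°; ω_rod = −rω cosθ/√(L²−r²sin²θ) = +0.72383 rad/s.
V_P = V_A + ω_rod × AP, with AP = 0.1854 m along the rod.
Components: V_Px = −rω sinθ − a·ω_rod·sinφ = -0.66748 m/s;  V_Py = rω cosθ + a·ω_rod·cosφ = -0.10301 m/s.
|V_P| = √(V_Px² + V_Py²) = 0.67539 m/s.

0.675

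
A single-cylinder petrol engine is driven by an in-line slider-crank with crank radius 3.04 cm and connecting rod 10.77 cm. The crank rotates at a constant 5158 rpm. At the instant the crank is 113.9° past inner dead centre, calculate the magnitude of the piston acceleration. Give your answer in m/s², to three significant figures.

5300

ω = 2π·5158/60 = 540.1 rad/s
x(θ) = r cosθ + √(L² − r² sin²θ); with ω constant, a = ω²·d²x/dθ².
d²x/dθ² = −r cosθ − r²(cos2θ)/√u − r⁴ sin²2θ/(4u^{3/2}),  u = L² − r² sin²θ = 0.0108268 m².
Substituting r = 0.0304 m, L = 0.1077 m, θ = 113.9°: d²x/dθ² = +0.018178 m.
a = ω²·d²x/dθ² = (540.1)²·(+0.018178) = +5303.6 m/s²;  |a| = 5303.6 m/s².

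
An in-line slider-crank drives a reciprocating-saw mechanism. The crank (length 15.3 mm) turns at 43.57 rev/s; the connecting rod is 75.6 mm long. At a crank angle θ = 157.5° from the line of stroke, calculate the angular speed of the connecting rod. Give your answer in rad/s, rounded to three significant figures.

ω = 273.8 rad/s (converted from 43.57 rev/s).
The rod makes angle φ with the slider axis where L sinφ = r sinθ; differentiating, L cosφ·φ̇ = r ω cosθ.
L cosφ = √(L² − r² sin²θ) = 0.075373 m.
|ω_rod| = r ω |cosθ| / √(L² − r² sin²θ) = 0.0153·273.8·0.92388/0.075373 = 51.34 rad/s.

51.3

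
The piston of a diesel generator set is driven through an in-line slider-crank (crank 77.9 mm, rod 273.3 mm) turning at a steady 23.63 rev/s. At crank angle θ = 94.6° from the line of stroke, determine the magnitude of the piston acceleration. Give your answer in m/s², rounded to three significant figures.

641

ω = 2π·23.6 = 148.5 rad/s
x(θ) = r cosθ + √(L² − r² sin²θ); with ω constant, a = ω²·d²x/dθ².
d²x/dθ² = −r cosθ − r²(cos2θ)/√u − r⁴ sin²2θ/(4u^{3/2}),  u = L² − r² sin²θ = 0.0686635 m².
Substituting r = 0.0779 m, L = 0.2733 m, θ = 94.6°: d²x/dθ² = +0.029095 m.
a = ω²·d²x/dθ² = (148.5)²·(+0.029095) = +641.37 m/s²;  |a| = 641.37 m/s².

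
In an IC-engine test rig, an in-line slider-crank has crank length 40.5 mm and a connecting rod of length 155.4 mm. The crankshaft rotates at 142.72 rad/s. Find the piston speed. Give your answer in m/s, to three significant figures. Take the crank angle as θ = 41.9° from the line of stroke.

4.62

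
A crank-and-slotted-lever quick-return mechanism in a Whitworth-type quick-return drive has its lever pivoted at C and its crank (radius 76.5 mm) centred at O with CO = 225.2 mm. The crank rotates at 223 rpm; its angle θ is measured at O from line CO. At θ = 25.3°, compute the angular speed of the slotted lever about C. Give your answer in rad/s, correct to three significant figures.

ω = 23.35 rad/s (from 223 rpm).
Crank pin A relative to C: A = (d + r cosθ, r sinθ); lever angle φ = atan2(r sinθ, d + r cosθ).
Differentiating tanφ: φ̇ = rω(d cosθ + r)/(d² + r² + 2dr cosθ).
d² + r² + 2dr cosθ = |CA|² = 0.087718 m²;  d cosθ + r = +0.2801 m.
|ω_lever| = |0.0765·23.35·+0.2801| / 0.087718 = 5.7045 rad/s.

5.70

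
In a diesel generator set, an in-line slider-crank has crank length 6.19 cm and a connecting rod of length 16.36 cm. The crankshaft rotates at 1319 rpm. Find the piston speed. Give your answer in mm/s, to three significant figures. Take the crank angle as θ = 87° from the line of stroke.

ω = 2π·1319/60 = 138.1 rad/s
For an in-line slider-crank, x = r cosθ + √(L² − r² sin²θ), so v = −rω sinθ·[1 + r cosθ/√(L² − r² sin²θ)].
With r = 0.0619 m, L = 0.1636 m, θ = 87°: √(L² − r² sin²θ) = 0.15147 m.
v = −0.0619·138.1·0.99863·[1 + 0.0619·0.05234/0.15147] = -8.7209 m/s.
|v| = 8.7209 m/s = 8720.9 mm/s.

8720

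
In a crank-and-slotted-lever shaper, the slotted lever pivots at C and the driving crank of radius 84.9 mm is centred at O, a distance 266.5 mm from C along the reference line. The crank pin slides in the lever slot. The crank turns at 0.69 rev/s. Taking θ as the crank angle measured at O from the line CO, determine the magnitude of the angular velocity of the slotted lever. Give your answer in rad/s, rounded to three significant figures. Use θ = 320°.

0.942

ω = 4.335 rad/s (from 0.69 rev/s).
Crank pin A relative to C: A = (d + r cosθ, r sinθ); lever angle φ = atan2(r sinθ, d + r cosθ).
Differentiating tanφ: φ̇ = rω(d cosθ + r)/(d² + r² + 2dr cosθ).
d² + r² + 2dr cosθ = |CA|² = 0.112895 m²;  d cosθ + r = +0.28905 m.
|ω_lever| = |0.0849·4.335·+0.28905| / 0.112895 = 0.9424 rad/s.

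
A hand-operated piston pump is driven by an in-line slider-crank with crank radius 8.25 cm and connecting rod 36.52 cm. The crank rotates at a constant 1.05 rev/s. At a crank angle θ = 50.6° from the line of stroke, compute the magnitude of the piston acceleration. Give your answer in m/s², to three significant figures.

ω = 2π·1.05 = 6.597 rad/s
x(θ) = r cosθ + √(L² − r² sin²θ); with ω constant, a = ω²·d²x/dθ².
d²x/dθ² = −r cosθ − r²(cos2θ)/√u − r⁴ sin²2θ/(4u^{3/2}),  u = L² − r² sin²θ = 0.129307 m².
Substituting r = 0.0825 m, L = 0.3652 m, θ = 50.6°: d²x/dθ² = -0.048929 m.
a = ω²·d²x/dθ² = (6.597)²·(-0.048929) = -2.1296 m/s²;  |a| = 2.1296 m/s².

2.13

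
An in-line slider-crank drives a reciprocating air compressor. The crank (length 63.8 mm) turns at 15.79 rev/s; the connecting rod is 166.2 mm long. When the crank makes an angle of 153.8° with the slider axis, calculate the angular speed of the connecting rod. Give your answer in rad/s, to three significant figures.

ω = 99.21 rad/s (converted from 15.79 rev/s).
The rod makes angle φ with the slider axis where L sinφ = r sinθ; differentiating, L cosφ·φ̇ = r ω cosθ.
L cosφ = √(L² − r² sin²θ) = 0.1638 m.
|ω_rod| = r ω |cosθ| / √(L² − r² sin²θ) = 0.0638·99.21·0.89726/0.1638 = 34.674 rad/s.

34.7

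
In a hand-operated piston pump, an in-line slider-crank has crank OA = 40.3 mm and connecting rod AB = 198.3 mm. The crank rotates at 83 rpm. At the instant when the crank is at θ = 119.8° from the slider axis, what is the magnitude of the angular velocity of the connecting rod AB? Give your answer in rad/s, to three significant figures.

ω = 8.692 rad/s (converted from 83 rpm).
The rod makes angle φ with the slider axis where L sinφ = r sinθ; differentiating, L cosφ·φ̇ = r ω cosθ.
L cosφ = √(L² − r² sin²θ) = 0.19519 m.
|ω_rod| = r ω |cosθ| / √(L² − r² sin²θ) = 0.0403·8.692·0.49697/0.19519 = 0.89183 rad/s.

0.892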